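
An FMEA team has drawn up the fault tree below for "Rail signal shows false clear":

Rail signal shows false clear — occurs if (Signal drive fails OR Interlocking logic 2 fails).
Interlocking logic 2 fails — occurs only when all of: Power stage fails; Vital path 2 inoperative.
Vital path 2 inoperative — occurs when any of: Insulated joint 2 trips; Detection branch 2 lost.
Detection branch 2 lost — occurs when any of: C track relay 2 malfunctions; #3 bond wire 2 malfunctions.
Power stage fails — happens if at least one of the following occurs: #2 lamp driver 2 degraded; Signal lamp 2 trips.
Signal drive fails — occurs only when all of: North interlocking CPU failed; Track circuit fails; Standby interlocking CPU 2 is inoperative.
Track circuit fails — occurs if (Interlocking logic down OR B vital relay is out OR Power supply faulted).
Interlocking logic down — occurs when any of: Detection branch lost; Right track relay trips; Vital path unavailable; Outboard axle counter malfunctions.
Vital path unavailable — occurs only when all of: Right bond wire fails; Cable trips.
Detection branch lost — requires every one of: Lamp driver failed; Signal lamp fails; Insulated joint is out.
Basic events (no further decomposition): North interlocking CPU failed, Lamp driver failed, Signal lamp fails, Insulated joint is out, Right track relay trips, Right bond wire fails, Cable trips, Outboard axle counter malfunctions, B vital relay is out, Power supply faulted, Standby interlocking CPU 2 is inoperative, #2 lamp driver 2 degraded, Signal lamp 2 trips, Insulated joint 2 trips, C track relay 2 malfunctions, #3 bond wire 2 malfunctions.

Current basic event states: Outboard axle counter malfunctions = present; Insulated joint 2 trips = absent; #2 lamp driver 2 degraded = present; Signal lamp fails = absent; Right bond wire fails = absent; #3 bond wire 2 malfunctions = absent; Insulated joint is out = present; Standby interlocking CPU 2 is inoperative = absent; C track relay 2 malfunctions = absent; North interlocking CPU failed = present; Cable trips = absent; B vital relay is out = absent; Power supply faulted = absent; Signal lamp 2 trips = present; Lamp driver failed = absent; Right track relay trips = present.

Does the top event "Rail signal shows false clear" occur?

No

Detection branch lost [AND]: Lamp driver failed=not, Signal lamp fails=not, Insulated joint is out=occurs → not all inputs occur → does not occur.
Vital path unavailable [AND]: Right bond wire fails=not, Cable trips=not → not all inputs occur → does not occur.
Interlocking logic down [OR]: Detection branch lost=not, Right track relay trips=occurs, Vital path unavailable=not, Outboard axle counter malfunctions=occurs → at least one input occurs → occurs.
Track circuit fails [OR]: Interlocking logic down=occurs, B vital relay is out=not, Power supply faulted=not → at least one input occurs → occurs.
Signal drive fails [AND]: North interlocking CPU failed=occurs, Track circuit fails=occurs, Standby interlocking CPU 2 is inoperative=not → not all inputs occur → does not occur.
Power stage fails [OR]: #2 lamp driver 2 degraded=occurs, Signal lamp 2 trips=occurs → at least one input occurs → occurs.
Detection branch 2 lost [OR]: C track relay 2 malfunctions=not, #3 bond wire 2 malfunctions=not → no input occurs → does not occur.
Vital path 2 inoperative [OR]: Insulated joint 2 trips=not, Detection branch 2 lost=not → no input occurs → does not occur.
Interlocking logic 2 fails [AND]: Power stage fails=occurs, Vital path 2 inoperative=not → not all inputs occur → does not occur.
Rail signal shows false clear [OR]: Signal drive fails=not, Interlocking logic 2 fails=not → no input occurs → does not occur.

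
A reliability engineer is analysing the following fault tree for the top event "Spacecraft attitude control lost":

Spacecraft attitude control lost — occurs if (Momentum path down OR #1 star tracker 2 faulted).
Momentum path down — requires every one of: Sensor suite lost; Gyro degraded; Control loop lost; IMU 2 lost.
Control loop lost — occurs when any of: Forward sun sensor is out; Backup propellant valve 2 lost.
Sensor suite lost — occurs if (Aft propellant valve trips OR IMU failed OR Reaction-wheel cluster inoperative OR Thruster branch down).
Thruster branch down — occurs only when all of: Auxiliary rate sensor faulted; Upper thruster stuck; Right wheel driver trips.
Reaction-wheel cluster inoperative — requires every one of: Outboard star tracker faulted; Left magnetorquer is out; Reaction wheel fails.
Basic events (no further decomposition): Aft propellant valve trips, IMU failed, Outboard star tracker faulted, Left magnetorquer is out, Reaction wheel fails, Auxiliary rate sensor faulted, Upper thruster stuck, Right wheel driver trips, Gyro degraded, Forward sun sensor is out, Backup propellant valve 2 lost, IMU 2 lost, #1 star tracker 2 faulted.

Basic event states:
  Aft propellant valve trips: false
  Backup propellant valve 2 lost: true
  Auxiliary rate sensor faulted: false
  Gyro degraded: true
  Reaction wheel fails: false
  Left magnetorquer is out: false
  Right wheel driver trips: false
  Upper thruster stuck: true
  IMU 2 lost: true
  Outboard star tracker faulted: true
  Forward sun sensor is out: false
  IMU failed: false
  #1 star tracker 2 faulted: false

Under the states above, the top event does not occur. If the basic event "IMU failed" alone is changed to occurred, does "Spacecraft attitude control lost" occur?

Yes

Counterfactual: set "IMU failed" to occurred.
Reaction-wheel cluster inoperative [AND]: Outboard star tracker faulted=occurs, Left magnetorquer is out=not, Reaction wheel fails=not → not all inputs occur → does not occur.
Thruster branch down [AND]: Auxiliary rate sensor faulted=not, Upper thruster stuck=occurs, Right wheel driver trips=not → not all inputs occur → does not occur.
Sensor suite lost [OR]: Aft propellant valve trips=not, IMU failed=occurs, Reaction-wheel cluster inoperative=not, Thruster branch down=not → at least one input occurs → occurs.
Control loop lost [OR]: Forward sun sensor is out=not, Backup propellant valve 2 lost=occurs → at least one input occurs → occurs.
Momentum path down [AND]: Sensor suite lost=occurs, Gyro degraded=occurs, Control loop lost=occurs, IMU 2 lost=occurs → all inputs occur → occurs.
Spacecraft attitude control lost [OR]: Momentum path down=occurs, #1 star tracker 2 faulted=not → at least one input occurs → occurs.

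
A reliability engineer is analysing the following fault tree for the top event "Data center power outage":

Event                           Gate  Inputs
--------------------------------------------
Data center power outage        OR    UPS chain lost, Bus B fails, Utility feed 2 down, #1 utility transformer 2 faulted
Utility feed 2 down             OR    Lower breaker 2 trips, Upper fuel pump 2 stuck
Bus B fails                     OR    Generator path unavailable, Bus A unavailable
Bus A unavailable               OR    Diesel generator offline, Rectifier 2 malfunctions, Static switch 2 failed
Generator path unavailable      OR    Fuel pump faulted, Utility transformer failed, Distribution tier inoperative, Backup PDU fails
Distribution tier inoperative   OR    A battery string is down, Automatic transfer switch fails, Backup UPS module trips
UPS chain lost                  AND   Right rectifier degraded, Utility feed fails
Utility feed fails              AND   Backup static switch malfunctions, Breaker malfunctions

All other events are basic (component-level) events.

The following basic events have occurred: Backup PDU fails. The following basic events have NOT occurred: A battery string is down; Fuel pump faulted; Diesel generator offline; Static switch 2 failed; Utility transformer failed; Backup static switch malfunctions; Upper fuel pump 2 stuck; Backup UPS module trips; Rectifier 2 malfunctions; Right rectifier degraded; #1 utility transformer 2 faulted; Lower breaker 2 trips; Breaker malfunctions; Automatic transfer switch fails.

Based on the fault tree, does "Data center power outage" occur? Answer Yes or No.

Utility feed fails [AND]: Backup static switch malfunctions=not, Breaker malfunctions=not → not all inputs occur → does not occur.
UPS chain lost [AND]: Right rectifier degraded=not, Utility feed fails=not → not all inputs occur → does not occur.
Distribution tier inoperative [OR]: A battery string is down=not, Automatic transfer switch fails=not, Backup UPS module trips=not → no input occurs → does not occur.
Generator path unavailable [OR]: Fuel pump faulted=not, Utility transformer failed=not, Distribution tier inoperative=not, Backup PDU fails=occurs → at least one input occurs → occurs.
Bus A unavailable [OR]: Diesel generator offline=not, Rectifier 2 malfunctions=not, Static switch 2 failed=not → no input occurs → does not occur.
Bus B fails [OR]: Generator path unavailable=occurs, Bus A unavailable=not → at least one input occurs → occurs.
Utility feed 2 down [OR]: Lower breaker 2 trips=not, Upper fuel pump 2 stuck=not → no input occurs → does not occur.
Data center power outage [OR]: UPS chain lost=not, Bus B fails=occurs, Utility feed 2 down=not, #1 utility transformer 2 faulted=not → at least one input occurs → occurs.

Yes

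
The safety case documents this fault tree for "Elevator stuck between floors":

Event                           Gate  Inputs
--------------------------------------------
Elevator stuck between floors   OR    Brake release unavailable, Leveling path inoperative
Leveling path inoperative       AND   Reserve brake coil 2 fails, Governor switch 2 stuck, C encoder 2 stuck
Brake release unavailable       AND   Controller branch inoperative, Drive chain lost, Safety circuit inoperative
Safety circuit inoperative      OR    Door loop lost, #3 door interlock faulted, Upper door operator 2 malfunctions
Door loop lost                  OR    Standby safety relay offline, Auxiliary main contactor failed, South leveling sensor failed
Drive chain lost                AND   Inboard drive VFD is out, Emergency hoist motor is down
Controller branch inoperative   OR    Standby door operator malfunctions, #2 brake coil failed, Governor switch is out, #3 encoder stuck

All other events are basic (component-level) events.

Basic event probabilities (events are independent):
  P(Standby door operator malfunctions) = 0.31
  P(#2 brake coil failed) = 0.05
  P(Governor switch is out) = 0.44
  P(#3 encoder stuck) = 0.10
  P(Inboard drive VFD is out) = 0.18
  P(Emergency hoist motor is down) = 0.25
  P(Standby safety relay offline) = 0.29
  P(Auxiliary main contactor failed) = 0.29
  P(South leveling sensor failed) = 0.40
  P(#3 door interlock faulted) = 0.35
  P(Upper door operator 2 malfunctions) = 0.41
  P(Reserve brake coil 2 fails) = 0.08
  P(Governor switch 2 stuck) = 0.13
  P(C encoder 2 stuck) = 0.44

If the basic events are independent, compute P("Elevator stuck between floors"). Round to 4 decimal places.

P(Controller branch inoperative) [OR] = 1 − (1−0.31) × (1−0.05) × (1−0.44) × (1−0.10) = 0.669628
P(Drive chain lost) [AND] = 0.18 × 0.25 = 0.045000
P(Door loop lost) [OR] = 1 − (1−0.29) × (1−0.29) × (1−0.40) = 0.697540
P(Safety circuit inoperative) [OR] = 1 − (1−0.697540) × (1−0.35) × (1−0.41) = 0.884007
P(Brake release unavailable) [AND] = 0.669628 × 0.045000 × 0.884007 = 0.026638
P(Leveling path inoperative) [AND] = 0.08 × 0.13 × 0.44 = 0.004576
P(Elevator stuck between floors) [OR] = 1 − (1−0.026638) × (1−0.004576) = 0.031092
Rounded to 4 decimal places: P(Elevator stuck between floors) ≈ 0.0311.

0.0311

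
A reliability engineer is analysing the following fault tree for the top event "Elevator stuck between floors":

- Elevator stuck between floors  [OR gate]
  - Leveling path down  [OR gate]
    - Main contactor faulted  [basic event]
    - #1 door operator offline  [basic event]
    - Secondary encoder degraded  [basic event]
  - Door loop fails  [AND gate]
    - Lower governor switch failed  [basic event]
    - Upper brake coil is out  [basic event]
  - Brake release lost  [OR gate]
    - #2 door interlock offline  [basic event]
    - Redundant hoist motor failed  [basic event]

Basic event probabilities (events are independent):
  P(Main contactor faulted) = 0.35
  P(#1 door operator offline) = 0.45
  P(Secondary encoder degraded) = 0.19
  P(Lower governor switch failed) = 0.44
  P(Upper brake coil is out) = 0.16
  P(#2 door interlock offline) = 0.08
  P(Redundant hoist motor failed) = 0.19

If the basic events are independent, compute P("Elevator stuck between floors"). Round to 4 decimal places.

0.7994

P(Leveling path down) [OR] = 1 − (1−0.35) × (1−0.45) × (1−0.19) = 0.710425
P(Door loop fails) [AND] = 0.44 × 0.16 = 0.070400
P(Brake release lost) [OR] = 1 − (1−0.08) × (1−0.19) = 0.254800
P(Elevator stuck between floors) [OR] = 1 − (1−0.710425) × (1−0.070400) × (1−0.254800) = 0.799400
Rounded to 4 decimal places: P(Elevator stuck between floors) ≈ 0.7994.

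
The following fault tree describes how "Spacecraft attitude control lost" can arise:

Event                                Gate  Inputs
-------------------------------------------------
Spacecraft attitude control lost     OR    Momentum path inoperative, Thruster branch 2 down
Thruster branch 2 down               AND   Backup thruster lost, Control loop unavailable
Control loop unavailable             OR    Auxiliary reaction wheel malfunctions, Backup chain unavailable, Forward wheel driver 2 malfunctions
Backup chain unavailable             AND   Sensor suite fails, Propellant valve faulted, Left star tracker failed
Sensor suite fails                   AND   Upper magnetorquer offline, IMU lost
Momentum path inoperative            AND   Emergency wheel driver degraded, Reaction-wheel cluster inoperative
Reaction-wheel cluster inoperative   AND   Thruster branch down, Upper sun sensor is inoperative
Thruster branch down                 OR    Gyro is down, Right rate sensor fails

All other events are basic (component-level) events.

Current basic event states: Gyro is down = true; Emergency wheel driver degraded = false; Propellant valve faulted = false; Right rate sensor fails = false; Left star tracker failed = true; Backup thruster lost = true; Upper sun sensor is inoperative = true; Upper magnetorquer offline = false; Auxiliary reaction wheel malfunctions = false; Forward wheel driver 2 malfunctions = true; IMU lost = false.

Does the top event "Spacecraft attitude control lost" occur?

Thruster branch down [OR]: Gyro is down=occurs, Right rate sensor fails=not → at least one input occurs → occurs.
Reaction-wheel cluster inoperative [AND]: Thruster branch down=occurs, Upper sun sensor is inoperative=occurs → all inputs occur → occurs.
Momentum path inoperative [AND]: Emergency wheel driver degraded=not, Reaction-wheel cluster inoperative=occurs → not all inputs occur → does not occur.
Sensor suite fails [AND]: Upper magnetorquer offline=not, IMU lost=not → not all inputs occur → does not occur.
Backup chain unavailable [AND]: Sensor suite fails=not, Propellant valve faulted=not, Left star tracker failed=occurs → not all inputs occur → does not occur.
Control loop unavailable [OR]: Auxiliary reaction wheel malfunctions=not, Backup chain unavailable=not, Forward wheel driver 2 malfunctions=occurs → at least one input occurs → occurs.
Thruster branch 2 down [AND]: Backup thruster lost=occurs, Control loop unavailable=occurs → all inputs occur → occurs.
Spacecraft attitude control lost [OR]: Momentum path inoperative=not, Thruster branch 2 down=occurs → at least one input occurs → occurs.

Yes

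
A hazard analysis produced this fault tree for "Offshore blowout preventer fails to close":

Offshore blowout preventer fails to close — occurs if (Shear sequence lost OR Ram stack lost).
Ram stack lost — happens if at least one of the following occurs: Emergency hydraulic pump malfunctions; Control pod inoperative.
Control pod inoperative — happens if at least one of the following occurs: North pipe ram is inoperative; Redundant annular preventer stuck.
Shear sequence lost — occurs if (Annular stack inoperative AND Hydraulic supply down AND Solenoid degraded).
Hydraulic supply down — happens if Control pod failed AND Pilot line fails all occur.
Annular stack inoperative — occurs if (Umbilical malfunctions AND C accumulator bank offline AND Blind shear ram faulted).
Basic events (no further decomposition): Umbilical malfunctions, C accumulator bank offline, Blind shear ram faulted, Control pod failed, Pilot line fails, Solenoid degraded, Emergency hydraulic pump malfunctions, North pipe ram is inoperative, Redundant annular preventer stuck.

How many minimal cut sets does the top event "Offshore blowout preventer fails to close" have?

4

Annular stack inoperative [AND]: one cut set from each child combined → 1 × 1 × 1 = 1 cut set(s).
Hydraulic supply down [AND]: one cut set from each child combined → 1 × 1 = 1 cut set(s).
Shear sequence lost [AND]: one cut set from each child combined → 1 × 1 × 1 = 1 cut set(s).
Control pod inoperative [OR]: union of children's cut sets → 2 cut set(s).
Ram stack lost [OR]: union of children's cut sets → 3 cut set(s).
Offshore blowout preventer fails to close [OR]: union of children's cut sets → 4 cut set(s).
Minimal cut sets: {Blind shear ram faulted, C accumulator bank offline, Control pod failed, Pilot line fails, Solenoid degraded, Umbilical malfunctions}; {Emergency hydraulic pump malfunctions}; {North pipe ram is inoperative}; {Redundant annular preventer stuck}.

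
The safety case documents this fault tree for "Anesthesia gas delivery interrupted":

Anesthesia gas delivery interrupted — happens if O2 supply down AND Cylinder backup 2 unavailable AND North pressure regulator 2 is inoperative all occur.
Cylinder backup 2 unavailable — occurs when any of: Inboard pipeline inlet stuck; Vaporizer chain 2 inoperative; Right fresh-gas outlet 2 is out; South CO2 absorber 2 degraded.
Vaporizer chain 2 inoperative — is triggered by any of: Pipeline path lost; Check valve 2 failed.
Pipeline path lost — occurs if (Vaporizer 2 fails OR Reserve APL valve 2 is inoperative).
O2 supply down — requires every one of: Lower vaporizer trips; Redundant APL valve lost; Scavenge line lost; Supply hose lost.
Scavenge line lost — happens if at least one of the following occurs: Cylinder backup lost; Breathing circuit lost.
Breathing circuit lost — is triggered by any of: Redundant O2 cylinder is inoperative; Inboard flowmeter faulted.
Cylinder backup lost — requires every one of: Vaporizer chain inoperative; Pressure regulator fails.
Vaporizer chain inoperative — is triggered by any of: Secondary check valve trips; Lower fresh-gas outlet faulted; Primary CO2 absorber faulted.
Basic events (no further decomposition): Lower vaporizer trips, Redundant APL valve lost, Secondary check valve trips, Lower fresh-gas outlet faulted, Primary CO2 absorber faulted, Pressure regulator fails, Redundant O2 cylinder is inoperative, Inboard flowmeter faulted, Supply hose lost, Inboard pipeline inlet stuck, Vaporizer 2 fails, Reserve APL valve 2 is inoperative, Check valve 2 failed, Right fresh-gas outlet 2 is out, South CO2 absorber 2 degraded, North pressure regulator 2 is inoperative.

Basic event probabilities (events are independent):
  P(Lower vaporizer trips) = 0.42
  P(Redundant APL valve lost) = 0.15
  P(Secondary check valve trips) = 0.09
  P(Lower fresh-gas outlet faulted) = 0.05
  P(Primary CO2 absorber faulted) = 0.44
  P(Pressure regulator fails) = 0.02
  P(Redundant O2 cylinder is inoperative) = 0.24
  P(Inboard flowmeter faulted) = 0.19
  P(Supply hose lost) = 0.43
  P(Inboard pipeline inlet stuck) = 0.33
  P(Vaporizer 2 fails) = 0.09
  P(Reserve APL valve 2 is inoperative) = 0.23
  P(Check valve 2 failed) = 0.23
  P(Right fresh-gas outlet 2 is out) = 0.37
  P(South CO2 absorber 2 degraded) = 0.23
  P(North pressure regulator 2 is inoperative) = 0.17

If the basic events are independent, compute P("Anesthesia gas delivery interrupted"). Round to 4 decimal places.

0.0015

P(Vaporizer chain inoperative) [OR] = 1 − (1−0.09) × (1−0.05) × (1−0.44) = 0.515880
P(Cylinder backup lost) [AND] = 0.515880 × 0.02 = 0.010318
P(Breathing circuit lost) [OR] = 1 − (1−0.24) × (1−0.19) = 0.384400
P(Scavenge line lost) [OR] = 1 − (1−0.010318) × (1−0.384400) = 0.390752
P(O2 supply down) [AND] = 0.42 × 0.15 × 0.390752 × 0.43 = 0.010585
P(Pipeline path lost) [OR] = 1 − (1−0.09) × (1−0.23) = 0.299300
P(Vaporizer chain 2 inoperative) [OR] = 1 − (1−0.299300) × (1−0.23) = 0.460461
P(Cylinder backup 2 unavailable) [OR] = 1 − (1−0.33) × (1−0.460461) × (1−0.37) × (1−0.23) = 0.824641
P(Anesthesia gas delivery interrupted) [AND] = 0.010585 × 0.824641 × 0.17 = 0.001484
Rounded to 4 decimal places: P(Anesthesia gas delivery interrupted) ≈ 0.0015.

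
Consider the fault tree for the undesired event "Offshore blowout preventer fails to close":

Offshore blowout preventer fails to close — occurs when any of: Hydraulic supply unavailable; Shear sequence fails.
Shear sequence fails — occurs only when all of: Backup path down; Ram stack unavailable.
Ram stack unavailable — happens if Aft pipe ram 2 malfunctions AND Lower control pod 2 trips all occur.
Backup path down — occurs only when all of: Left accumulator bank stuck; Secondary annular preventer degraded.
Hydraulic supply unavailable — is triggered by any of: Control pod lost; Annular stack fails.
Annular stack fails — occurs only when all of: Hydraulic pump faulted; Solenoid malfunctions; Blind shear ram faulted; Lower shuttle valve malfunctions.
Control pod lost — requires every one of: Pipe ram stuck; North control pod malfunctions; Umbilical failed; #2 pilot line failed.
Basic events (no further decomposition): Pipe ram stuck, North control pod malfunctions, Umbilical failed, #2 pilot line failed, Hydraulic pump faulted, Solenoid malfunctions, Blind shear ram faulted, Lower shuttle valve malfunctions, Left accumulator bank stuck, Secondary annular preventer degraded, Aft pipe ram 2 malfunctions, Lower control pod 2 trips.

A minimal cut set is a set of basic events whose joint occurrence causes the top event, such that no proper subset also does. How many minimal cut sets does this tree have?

Control pod lost [AND]: one cut set from each child combined → 1 × 1 × 1 × 1 = 1 cut set(s).
Annular stack fails [AND]: one cut set from each child combined → 1 × 1 × 1 × 1 = 1 cut set(s).
Hydraulic supply unavailable [OR]: union of children's cut sets → 2 cut set(s).
Backup path down [AND]: one cut set from each child combined → 1 × 1 = 1 cut set(s).
Ram stack unavailable [AND]: one cut set from each child combined → 1 × 1 = 1 cut set(s).
Shear sequence fails [AND]: one cut set from each child combined → 1 × 1 = 1 cut set(s).
Offshore blowout preventer fails to close [OR]: union of children's cut sets → 3 cut set(s).
Minimal cut sets: {#2 pilot line failed, North control pod malfunctions, Pipe ram stuck, Umbilical failed}; {Blind shear ram faulted, Hydraulic pump faulted, Lower shuttle valve malfunctions, Solenoid malfunctions}; {Aft pipe ram 2 malfunctions, Left accumulator bank stuck, Lower control pod 2 trips, Secondary annular preventer degraded}.

3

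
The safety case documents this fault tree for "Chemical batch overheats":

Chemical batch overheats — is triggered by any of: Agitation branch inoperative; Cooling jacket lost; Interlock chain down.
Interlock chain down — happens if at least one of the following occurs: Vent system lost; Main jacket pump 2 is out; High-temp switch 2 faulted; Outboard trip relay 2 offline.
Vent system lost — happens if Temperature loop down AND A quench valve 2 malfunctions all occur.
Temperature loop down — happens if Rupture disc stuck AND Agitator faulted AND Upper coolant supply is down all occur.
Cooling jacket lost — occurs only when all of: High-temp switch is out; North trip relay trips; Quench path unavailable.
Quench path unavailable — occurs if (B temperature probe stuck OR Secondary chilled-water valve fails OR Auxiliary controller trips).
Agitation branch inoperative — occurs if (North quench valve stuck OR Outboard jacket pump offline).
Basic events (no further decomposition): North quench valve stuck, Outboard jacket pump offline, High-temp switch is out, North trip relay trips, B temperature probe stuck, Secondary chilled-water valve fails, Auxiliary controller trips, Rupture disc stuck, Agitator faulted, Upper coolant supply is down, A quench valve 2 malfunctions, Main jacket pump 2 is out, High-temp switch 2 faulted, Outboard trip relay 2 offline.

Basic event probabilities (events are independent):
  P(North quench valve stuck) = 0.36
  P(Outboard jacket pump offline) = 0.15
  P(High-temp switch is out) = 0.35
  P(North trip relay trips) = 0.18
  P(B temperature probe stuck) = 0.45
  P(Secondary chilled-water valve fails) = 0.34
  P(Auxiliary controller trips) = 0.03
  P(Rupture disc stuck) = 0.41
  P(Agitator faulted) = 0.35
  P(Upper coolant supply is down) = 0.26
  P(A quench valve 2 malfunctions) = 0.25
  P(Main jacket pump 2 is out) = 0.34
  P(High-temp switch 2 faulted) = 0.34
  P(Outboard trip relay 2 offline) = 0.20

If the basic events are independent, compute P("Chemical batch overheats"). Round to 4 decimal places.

P(Agitation branch inoperative) [OR] = 1 − (1−0.36) × (1−0.15) = 0.456000
P(Quench path unavailable) [OR] = 1 − (1−0.45) × (1−0.34) × (1−0.03) = 0.647890
P(Cooling jacket lost) [AND] = 0.35 × 0.18 × 0.647890 = 0.040817
P(Temperature loop down) [AND] = 0.41 × 0.35 × 0.26 = 0.037310
P(Vent system lost) [AND] = 0.037310 × 0.25 = 0.009328
P(Interlock chain down) [OR] = 1 − (1−0.009328) × (1−0.34) × (1−0.34) × (1−0.20) = 0.654771
P(Chemical batch overheats) [OR] = 1 − (1−0.456000) × (1−0.040817) × (1−0.654771) = 0.819861
Rounded to 4 decimal places: P(Chemical batch overheats) ≈ 0.8199.

0.8199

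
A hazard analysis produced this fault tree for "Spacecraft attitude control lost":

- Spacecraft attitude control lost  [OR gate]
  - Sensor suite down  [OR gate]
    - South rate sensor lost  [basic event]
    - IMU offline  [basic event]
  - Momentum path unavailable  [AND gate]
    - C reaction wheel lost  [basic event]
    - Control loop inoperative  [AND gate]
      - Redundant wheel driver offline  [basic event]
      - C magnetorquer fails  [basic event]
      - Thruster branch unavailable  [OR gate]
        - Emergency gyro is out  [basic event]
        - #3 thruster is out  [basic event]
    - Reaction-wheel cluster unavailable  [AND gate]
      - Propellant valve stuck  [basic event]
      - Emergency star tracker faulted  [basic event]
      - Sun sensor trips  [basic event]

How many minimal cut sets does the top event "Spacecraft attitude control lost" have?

4

Sensor suite down [OR]: union of children's cut sets → 2 cut set(s).
Thruster branch unavailable [OR]: union of children's cut sets → 2 cut set(s).
Control loop inoperative [AND]: one cut set from each child combined → 1 × 1 × 2 = 2 cut set(s).
Reaction-wheel cluster unavailable [AND]: one cut set from each child combined → 1 × 1 × 1 = 1 cut set(s).
Momentum path unavailable [AND]: one cut set from each child combined → 1 × 2 × 1 = 2 cut set(s).
Spacecraft attitude control lost [OR]: union of children's cut sets → 4 cut set(s).
Minimal cut sets: {South rate sensor lost}; {IMU offline}; {C magnetorquer fails, C reaction wheel lost, Emergency gyro is out, Emergency star tracker faulted, Propellant valve stuck, Redundant wheel driver offline, Sun sensor trips}; {#3 thruster is out, C magnetorquer fails, C reaction wheel lost, Emergency star tracker faulted, Propellant valve stuck, Redundant wheel driver offline, Sun sensor trips}.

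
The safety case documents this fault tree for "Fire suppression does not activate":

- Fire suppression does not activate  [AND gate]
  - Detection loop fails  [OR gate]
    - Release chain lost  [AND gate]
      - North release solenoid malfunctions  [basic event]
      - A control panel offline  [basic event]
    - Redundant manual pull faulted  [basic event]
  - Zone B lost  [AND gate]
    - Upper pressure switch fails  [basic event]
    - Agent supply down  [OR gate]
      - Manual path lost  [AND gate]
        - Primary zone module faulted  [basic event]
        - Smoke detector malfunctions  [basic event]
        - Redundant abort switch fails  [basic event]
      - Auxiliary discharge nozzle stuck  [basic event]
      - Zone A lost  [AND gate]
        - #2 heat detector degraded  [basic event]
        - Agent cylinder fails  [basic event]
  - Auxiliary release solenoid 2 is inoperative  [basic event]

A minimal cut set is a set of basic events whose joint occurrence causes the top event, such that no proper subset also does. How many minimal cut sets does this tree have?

Release chain lost [AND]: one cut set from each child combined → 1 × 1 = 1 cut set(s).
Detection loop fails [OR]: union of children's cut sets → 2 cut set(s).
Manual path lost [AND]: one cut set from each child combined → 1 × 1 × 1 = 1 cut set(s).
Zone A lost [AND]: one cut set from each child combined → 1 × 1 = 1 cut set(s).
Agent supply down [OR]: union of children's cut sets → 3 cut set(s).
Zone B lost [AND]: one cut set from each child combined → 1 × 3 = 3 cut set(s).
Fire suppression does not activate [AND]: one cut set from each child combined → 2 × 3 × 1 = 6 cut set(s).
Minimal cut sets: {A control panel offline, Auxiliary release solenoid 2 is inoperative, North release solenoid malfunctions, Primary zone module faulted, Redundant abort switch fails, Smoke detector malfunctions, Upper pressure switch fails}; {A control panel offline, Auxiliary discharge nozzle stuck, Auxiliary release solenoid 2 is inoperative, North release solenoid malfunctions, Upper pressure switch fails}; {#2 heat detector degraded, A control panel offline, Agent cylinder fails, Auxiliary release solenoid 2 is inoperative, North release solenoid malfunctions, Upper pressure switch fails}; {Auxiliary release solenoid 2 is inoperative, Primary zone module faulted, Redundant abort switch fails, Redundant manual pull faulted, Smoke detector malfunctions, Upper pressure switch fails}; {Auxiliary discharge nozzle stuck, Auxiliary release solenoid 2 is inoperative, Redundant manual pull faulted, Upper pressure switch fails}; {#2 heat detector degraded, Agent cylinder fails, Auxiliary release solenoid 2 is inoperative, Redundant manual pull faulted, Upper pressure switch fails}.

6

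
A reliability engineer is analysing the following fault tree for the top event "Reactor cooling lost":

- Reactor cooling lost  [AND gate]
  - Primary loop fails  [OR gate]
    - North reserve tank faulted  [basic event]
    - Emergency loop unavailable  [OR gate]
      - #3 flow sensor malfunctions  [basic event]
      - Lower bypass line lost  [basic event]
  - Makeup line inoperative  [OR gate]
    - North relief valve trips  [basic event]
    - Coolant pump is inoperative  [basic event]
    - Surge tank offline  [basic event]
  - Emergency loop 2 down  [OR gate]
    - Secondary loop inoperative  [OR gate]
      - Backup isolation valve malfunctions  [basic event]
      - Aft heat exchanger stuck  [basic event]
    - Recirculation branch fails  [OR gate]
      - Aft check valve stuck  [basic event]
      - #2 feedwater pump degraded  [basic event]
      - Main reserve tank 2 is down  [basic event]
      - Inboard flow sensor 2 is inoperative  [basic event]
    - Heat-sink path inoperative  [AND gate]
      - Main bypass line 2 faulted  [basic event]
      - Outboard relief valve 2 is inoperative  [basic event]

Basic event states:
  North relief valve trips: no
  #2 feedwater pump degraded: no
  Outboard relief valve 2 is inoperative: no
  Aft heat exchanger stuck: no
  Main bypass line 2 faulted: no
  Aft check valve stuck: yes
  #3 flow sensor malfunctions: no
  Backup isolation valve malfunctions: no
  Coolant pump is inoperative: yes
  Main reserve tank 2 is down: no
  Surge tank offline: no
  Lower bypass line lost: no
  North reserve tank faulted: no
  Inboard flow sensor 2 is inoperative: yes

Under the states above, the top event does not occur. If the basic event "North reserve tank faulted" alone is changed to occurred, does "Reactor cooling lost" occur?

Counterfactual: set "North reserve tank faulted" to occurred.
Emergency loop unavailable [OR]: #3 flow sensor malfunctions=not, Lower bypass line lost=not → no input occurs → does not occur.
Primary loop fails [OR]: North reserve tank faulted=occurs, Emergency loop unavailable=not → at least one input occurs → occurs.
Makeup line inoperative [OR]: North relief valve trips=not, Coolant pump is inoperative=occurs, Surge tank offline=not → at least one input occurs → occurs.
Secondary loop inoperative [OR]: Backup isolation valve malfunctions=not, Aft heat exchanger stuck=not → no input occurs → does not occur.
Recirculation branch fails [OR]: Aft check valve stuck=occurs, #2 feedwater pump degraded=not, Main reserve tank 2 is down=not, Inboard flow sensor 2 is inoperative=occurs → at least one input occurs → occurs.
Heat-sink path inoperative [AND]: Main bypass line 2 faulted=not, Outboard relief valve 2 is inoperative=not → not all inputs occur → does not occur.
Emergency loop 2 down [OR]: Secondary loop inoperative=not, Recirculation branch fails=occurs, Heat-sink path inoperative=not → at least one input occurs → occurs.
Reactor cooling lost [AND]: Primary loop fails=occurs, Makeup line inoperative=occurs, Emergency loop 2 down=occurs → all inputs occur → occurs.

Yes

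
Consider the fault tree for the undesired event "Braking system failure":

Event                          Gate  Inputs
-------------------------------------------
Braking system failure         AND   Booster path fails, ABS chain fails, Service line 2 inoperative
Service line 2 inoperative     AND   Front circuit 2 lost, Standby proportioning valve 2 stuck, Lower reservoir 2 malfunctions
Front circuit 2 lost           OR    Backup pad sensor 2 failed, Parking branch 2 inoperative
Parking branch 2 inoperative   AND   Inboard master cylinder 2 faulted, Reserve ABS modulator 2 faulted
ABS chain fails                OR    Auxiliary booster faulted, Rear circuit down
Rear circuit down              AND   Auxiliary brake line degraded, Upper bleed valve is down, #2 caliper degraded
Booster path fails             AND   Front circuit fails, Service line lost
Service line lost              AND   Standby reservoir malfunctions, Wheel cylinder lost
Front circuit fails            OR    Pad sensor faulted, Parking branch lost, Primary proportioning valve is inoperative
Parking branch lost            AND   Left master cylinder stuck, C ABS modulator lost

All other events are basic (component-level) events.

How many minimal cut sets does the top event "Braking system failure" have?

Parking branch lost [AND]: one cut set from each child combined → 1 × 1 = 1 cut set(s).
Front circuit fails [OR]: union of children's cut sets → 3 cut set(s).
Service line lost [AND]: one cut set from each child combined → 1 × 1 = 1 cut set(s).
Booster path fails [AND]: one cut set from each child combined → 3 × 1 = 3 cut set(s).
Rear circuit down [AND]: one cut set from each child combined → 1 × 1 × 1 = 1 cut set(s).
ABS chain fails [OR]: union of children's cut sets → 2 cut set(s).
Parking branch 2 inoperative [AND]: one cut set from each child combined → 1 × 1 = 1 cut set(s).
Front circuit 2 lost [OR]: union of children's cut sets → 2 cut set(s).
Service line 2 inoperative [AND]: one cut set from each child combined → 2 × 1 × 1 = 2 cut set(s).
Braking system failure [AND]: one cut set from each child combined → 3 × 2 × 2 = 12 cut set(s).

12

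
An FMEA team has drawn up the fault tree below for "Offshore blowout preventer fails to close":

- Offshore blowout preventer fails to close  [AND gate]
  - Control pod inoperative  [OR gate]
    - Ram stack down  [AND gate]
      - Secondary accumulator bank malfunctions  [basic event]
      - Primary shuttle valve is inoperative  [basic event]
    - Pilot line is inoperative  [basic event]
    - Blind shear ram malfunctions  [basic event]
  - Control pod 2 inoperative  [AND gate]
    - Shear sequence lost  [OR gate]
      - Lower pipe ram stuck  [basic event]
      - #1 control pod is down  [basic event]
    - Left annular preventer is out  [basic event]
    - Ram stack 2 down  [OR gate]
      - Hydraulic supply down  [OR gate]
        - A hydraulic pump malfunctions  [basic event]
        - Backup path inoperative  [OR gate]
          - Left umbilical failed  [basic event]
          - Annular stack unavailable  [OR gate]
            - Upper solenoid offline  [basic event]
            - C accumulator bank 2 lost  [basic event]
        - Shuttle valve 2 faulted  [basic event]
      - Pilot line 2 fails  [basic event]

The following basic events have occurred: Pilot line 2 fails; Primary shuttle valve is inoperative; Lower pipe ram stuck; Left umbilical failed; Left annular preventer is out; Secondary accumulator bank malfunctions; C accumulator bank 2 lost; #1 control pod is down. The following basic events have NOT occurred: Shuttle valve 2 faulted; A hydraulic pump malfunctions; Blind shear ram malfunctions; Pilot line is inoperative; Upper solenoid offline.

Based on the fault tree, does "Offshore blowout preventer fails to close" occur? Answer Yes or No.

Yes

Ram stack down [AND]: Secondary accumulator bank malfunctions=occurs, Primary shuttle valve is inoperative=occurs → all inputs occur → occurs.
Control pod inoperative [OR]: Ram stack down=occurs, Pilot line is inoperative=not, Blind shear ram malfunctions=not → at least one input occurs → occurs.
Shear sequence lost [OR]: Lower pipe ram stuck=occurs, #1 control pod is down=occurs → at least one input occurs → occurs.
Annular stack unavailable [OR]: Upper solenoid offline=not, C accumulator bank 2 lost=occurs → at least one input occurs → occurs.
Backup path inoperative [OR]: Left umbilical failed=occurs, Annular stack unavailable=occurs → at least one input occurs → occurs.
Hydraulic supply down [OR]: A hydraulic pump malfunctions=not, Backup path inoperative=occurs, Shuttle valve 2 faulted=not → at least one input occurs → occurs.
Ram stack 2 down [OR]: Hydraulic supply down=occurs, Pilot line 2 fails=occurs → at least one input occurs → occurs.
Control pod 2 inoperative [AND]: Shear sequence lost=occurs, Left annular preventer is out=occurs, Ram stack 2 down=occurs → all inputs occur → occurs.
Offshore blowout preventer fails to close [AND]: Control pod inoperative=occurs, Control pod 2 inoperative=occurs → all inputs occur → occurs.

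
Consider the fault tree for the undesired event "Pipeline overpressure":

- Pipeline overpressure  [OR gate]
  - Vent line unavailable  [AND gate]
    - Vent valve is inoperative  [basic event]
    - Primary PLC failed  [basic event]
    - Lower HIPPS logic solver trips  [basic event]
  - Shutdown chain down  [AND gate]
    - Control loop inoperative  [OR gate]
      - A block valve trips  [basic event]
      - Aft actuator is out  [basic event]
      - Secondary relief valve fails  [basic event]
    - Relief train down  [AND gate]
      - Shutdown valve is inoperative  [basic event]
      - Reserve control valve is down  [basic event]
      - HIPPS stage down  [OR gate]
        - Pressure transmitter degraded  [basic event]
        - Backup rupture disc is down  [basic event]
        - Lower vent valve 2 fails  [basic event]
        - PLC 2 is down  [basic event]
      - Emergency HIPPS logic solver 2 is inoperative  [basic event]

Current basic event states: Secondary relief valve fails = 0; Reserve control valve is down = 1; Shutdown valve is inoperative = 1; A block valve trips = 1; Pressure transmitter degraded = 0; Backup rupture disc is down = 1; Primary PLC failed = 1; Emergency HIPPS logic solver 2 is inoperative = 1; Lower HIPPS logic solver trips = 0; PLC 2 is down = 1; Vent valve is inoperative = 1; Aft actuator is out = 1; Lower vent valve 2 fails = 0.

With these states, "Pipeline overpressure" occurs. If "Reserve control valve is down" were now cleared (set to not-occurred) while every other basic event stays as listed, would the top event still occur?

No

Counterfactual: set "Reserve control valve is down" to not occurred.
Vent line unavailable [AND]: Vent valve is inoperative=occurs, Primary PLC failed=occurs, Lower HIPPS logic solver trips=not → not all inputs occur → does not occur.
Control loop inoperative [OR]: A block valve trips=occurs, Aft actuator is out=occurs, Secondary relief valve fails=not → at least one input occurs → occurs.
HIPPS stage down [OR]: Pressure transmitter degraded=not, Backup rupture disc is down=occurs, Lower vent valve 2 fails=not, PLC 2 is down=occurs → at least one input occurs → occurs.
Relief train down [AND]: Shutdown valve is inoperative=occurs, Reserve control valve is down=not, HIPPS stage down=occurs, Emergency HIPPS logic solver 2 is inoperative=occurs → not all inputs occur → does not occur.
Shutdown chain down [AND]: Control loop inoperative=occurs, Relief train down=not → not all inputs occur → does not occur.
Pipeline overpressure [OR]: Vent line unavailable=not, Shutdown chain down=not → no input occurs → does not occur.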